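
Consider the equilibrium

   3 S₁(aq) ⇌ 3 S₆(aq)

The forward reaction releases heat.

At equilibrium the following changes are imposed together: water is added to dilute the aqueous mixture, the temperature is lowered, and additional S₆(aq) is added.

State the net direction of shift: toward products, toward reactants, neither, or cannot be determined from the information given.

Dilution scales every aqueous concentration by the same factor. Δn_aq = 3 − 3 = 0, so Q is unchanged — no shift.
The forward reaction is exothermic. Lowering T favours the exothermic direction — shift to the right.
Adding S₆ (aq), a product, drives the reaction to the left.
The individual effects push in opposite directions; without quantitative information the net direction cannot be determined.

cannot be determined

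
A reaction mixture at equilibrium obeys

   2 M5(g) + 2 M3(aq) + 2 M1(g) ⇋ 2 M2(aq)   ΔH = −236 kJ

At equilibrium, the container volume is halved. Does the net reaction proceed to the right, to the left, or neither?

right

Gas moles: reactants 4, products 0 (Δn_gas = -4). Compression shifts the system toward the side with fewer moles of gas — to the right.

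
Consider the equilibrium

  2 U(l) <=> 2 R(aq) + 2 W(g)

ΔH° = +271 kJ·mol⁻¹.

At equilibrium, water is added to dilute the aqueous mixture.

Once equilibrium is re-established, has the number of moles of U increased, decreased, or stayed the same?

decreases

Dilution lowers every aqueous concentration by the same factor. Δn_aq = 2 − 0 = +2, so the system shifts toward the side with more dissolved moles — to the right.
The net shift is to the right. U is a reactant, so its amount decreases.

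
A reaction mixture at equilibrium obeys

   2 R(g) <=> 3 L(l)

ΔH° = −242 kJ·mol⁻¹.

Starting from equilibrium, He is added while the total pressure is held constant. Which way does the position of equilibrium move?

left

Adding inert gas at constant total pressure expands the volume and lowers every reacting partial pressure. With Δn_gas = 0 − 2 = -2, Q moves away from K toward the side with fewer gas moles, so the system shifts toward the side with more gas moles — to the left.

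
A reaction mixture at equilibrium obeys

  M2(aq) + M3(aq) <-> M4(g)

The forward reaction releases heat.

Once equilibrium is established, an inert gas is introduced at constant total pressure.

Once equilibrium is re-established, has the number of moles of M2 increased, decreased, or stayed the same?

Adding inert gas at constant total pressure expands the volume and lowers every reacting partial pressure. With Δn_gas = 1 − 0 = +1, Q moves away from K toward the side with fewer gas moles, so the system shifts toward the side with more gas moles — to the right.
The net shift is to the right. M2 is a reactant, so its amount decreases.

decreases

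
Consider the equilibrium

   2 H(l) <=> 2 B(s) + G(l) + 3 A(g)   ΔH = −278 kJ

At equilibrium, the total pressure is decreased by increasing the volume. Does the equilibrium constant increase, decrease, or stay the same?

unchanged

The equilibrium constant depends only on temperature. This perturbation may move the position of equilibrium, but since T is unchanged, K itself is unchanged.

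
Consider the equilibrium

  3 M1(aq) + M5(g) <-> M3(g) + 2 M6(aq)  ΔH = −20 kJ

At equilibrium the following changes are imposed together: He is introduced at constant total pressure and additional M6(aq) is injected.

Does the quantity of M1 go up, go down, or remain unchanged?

increases

Adding inert gas at constant total pressure expands the volume, scaling every reacting partial pressure by the same factor. Δn_gas = 1 − 1 = 0, so Q is unchanged — no shift.
Adding M6 (aq), a product, drives the reaction to the left.
The net shift is to the left. M1 is a reactant, so its amount increases.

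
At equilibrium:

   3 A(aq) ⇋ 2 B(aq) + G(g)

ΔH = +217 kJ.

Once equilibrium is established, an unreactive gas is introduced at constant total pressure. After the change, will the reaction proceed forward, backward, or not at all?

right

Adding inert gas at constant total pressure expands the volume and lowers every reacting partial pressure. With Δn_gas = 1 − 0 = +1, Q moves away from K toward the side with fewer gas moles, so the system shifts toward the side with more gas moles — to the right.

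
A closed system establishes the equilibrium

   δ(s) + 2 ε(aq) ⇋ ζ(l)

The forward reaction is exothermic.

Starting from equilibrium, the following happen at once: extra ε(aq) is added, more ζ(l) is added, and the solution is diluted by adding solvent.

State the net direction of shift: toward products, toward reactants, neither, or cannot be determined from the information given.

cannot be determined

Adding ε (aq), a reactant, drives the reaction to the right.
ζ is a pure liquid; its activity is 1 regardless of amount, so Q is unaffected — no shift from this change.
Dilution lowers every aqueous concentration by the same factor. Δn_aq = 0 − 2 = -2, so the system shifts toward the side with more dissolved moles — to the left.
The individual effects push in opposite directions; without quantitative information the net direction cannot be determined.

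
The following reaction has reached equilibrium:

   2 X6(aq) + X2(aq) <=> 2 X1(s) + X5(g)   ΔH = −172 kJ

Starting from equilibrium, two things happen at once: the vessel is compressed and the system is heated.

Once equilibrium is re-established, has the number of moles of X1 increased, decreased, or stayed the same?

Gas moles: reactants 0, products 1 (Δn_gas = +1). Compression shifts the system toward the side with fewer moles of gas — to the left.
The forward reaction is exothermic. Raising T favours the endothermic direction — shift to the left.
The net shift is to the left. X1 is a product, so its amount decreases.

decreases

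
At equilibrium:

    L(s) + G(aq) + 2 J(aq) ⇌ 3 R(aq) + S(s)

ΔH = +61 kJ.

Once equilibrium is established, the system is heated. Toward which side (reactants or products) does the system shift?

right

The forward reaction is endothermic. Raising T favours the endothermic direction — shift to the right.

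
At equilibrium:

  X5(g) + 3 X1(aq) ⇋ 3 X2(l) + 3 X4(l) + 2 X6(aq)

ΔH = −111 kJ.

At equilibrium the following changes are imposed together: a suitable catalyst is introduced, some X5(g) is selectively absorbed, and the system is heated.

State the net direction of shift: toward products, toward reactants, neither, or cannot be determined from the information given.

A catalyst speeds both forward and reverse rates equally; it changes neither Q nor K — no shift from this change.
Removing X5 (g), a reactant, drives the reaction to the left.
The forward reaction is exothermic. Raising T favours the endothermic direction — shift to the left.
Only the nonzero effect(s) matter; the net shift is to the left.

left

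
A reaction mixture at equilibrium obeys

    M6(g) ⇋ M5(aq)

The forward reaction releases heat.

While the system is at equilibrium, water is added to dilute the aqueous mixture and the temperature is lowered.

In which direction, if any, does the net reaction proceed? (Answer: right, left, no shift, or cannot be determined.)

Dilution lowers every aqueous concentration by the same factor. Δn_aq = 1 − 0 = +1, so the system shifts toward the side with more dissolved moles — to the right.
The forward reaction is exothermic. Lowering T favours the exothermic direction — shift to the right.
All effects act in the same direction — net shift to the right.

right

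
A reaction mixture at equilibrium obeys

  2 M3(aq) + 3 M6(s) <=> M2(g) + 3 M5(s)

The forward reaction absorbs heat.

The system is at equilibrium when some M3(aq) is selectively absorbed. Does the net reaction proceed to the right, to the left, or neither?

Removing M3 (aq), a reactant, drives the reaction to the left.

left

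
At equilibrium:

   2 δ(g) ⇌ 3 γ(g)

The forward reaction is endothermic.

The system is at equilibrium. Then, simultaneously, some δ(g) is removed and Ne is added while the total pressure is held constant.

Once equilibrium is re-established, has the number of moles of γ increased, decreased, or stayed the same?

Removing δ (g), a reactant, drives the reaction to the left.
Adding inert gas at constant total pressure expands the volume and lowers every reacting partial pressure. With Δn_gas = 3 − 2 = +1, Q moves away from K toward the side with fewer gas moles, so the system shifts toward the side with more gas moles — to the right.
The two effects oppose each other, so the net shift — and hence the change in γ — cannot be determined from the given information.

cannot be determined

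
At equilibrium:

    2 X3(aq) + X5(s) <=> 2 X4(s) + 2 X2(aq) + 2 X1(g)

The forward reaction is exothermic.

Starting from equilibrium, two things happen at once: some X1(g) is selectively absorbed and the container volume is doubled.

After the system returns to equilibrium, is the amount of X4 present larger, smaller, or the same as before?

Removing X1 (g), a product, drives the reaction to the right.
Gas moles: reactants 0, products 2 (Δn_gas = +2). Expansion shifts the system toward the side with more moles of gas — to the right.
The net shift is to the right. X4 is a product, so its amount increases.

increases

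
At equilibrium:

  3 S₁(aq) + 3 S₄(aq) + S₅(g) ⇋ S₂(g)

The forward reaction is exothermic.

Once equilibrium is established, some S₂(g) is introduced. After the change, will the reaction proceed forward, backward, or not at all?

Adding S₂ (g), a product, drives the reaction to the left.

left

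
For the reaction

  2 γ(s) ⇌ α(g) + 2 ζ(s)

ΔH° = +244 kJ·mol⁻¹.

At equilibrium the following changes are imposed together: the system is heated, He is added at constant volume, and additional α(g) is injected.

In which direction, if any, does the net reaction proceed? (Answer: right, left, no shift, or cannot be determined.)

The forward reaction is endothermic. Raising T favours the endothermic direction — shift to the right.
At constant volume, adding an inert gas leaves every reacting species' partial pressure unchanged, so Q is unchanged — no shift from this change.
Adding α (g), a product, drives the reaction to the left.
The individual effects push in opposite directions; without quantitative information the net direction cannot be determined.

cannot be determined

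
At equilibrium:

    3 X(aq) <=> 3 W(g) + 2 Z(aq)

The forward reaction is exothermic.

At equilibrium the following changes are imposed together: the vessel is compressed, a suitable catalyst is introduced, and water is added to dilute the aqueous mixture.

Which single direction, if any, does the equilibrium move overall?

left

Gas moles: reactants 0, products 3 (Δn_gas = +3). Compression shifts the system toward the side with fewer moles of gas — to the left.
A catalyst speeds both forward and reverse rates equally; it changes neither Q nor K — no shift from this change.
Dilution lowers every aqueous concentration by the same factor. Δn_aq = 2 − 3 = -1, so the system shifts toward the side with more dissolved moles — to the left.
Only the nonzero effect(s) matter; the net shift is to the left.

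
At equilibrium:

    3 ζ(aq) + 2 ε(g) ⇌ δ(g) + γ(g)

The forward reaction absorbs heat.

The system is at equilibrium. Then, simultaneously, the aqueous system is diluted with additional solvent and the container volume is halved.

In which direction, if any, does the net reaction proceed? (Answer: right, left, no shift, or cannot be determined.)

Dilution lowers every aqueous concentration by the same factor. Δn_aq = 0 − 3 = -3, so the system shifts toward the side with more dissolved moles — to the left.
Gas moles: reactants 2, products 2. Δn_gas = 0, so a volume change leaves Q equal to K — no shift from this change.
Only the nonzero effect(s) matter; the net shift is to the left.

left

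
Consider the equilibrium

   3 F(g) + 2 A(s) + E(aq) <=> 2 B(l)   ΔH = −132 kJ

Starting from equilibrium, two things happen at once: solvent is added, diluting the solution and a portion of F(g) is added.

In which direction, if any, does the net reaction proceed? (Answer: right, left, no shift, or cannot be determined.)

cannot be determined

Dilution lowers every aqueous concentration by the same factor. Δn_aq = 0 − 1 = -1, so the system shifts toward the side with more dissolved moles — to the left.
Adding F (g), a reactant, drives the reaction to the right.
The individual effects push in opposite directions; without quantitative information the net direction cannot be determined.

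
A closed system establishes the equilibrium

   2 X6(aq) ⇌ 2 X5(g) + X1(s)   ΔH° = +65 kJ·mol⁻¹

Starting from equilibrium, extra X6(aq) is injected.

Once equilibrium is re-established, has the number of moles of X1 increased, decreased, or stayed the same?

increases

Adding X6 (aq), a reactant, drives the reaction to the right.
The net shift is to the right. X1 is a product, so its amount increases.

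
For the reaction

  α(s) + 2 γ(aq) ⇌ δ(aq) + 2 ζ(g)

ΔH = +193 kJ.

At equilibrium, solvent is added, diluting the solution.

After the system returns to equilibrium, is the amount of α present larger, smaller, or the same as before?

Dilution lowers every aqueous concentration by the same factor. Δn_aq = 1 − 2 = -1, so the system shifts toward the side with more dissolved moles — to the left.
The net shift is to the left. α is a reactant, so its amount increases.

increases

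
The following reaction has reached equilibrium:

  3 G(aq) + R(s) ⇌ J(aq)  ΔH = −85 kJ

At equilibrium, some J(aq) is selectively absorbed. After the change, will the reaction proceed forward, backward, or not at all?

right

Removing J (aq), a product, drives the reaction to the right.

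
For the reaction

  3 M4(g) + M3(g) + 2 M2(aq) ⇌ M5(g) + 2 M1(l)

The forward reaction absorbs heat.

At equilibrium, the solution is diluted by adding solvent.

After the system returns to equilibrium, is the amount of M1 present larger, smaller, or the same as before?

Dilution lowers every aqueous concentration by the same factor. Δn_aq = 0 − 2 = -2, so the system shifts toward the side with more dissolved moles — to the left.
The net shift is to the left. M1 is a product, so its amount decreases.

decreases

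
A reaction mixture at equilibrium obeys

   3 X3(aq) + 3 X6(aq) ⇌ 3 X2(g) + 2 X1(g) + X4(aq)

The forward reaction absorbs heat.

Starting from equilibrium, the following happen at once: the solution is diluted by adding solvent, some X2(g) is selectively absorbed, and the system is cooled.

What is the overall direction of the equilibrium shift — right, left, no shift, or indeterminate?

Dilution lowers every aqueous concentration by the same factor. Δn_aq = 1 − 6 = -5, so the system shifts toward the side with more dissolved moles — to the left.
Removing X2 (g), a product, drives the reaction to the right.
The forward reaction is endothermic. Lowering T favours the exothermic direction — shift to the left.
The individual effects push in opposite directions; without quantitative information the net direction cannot be determined.

cannot be determined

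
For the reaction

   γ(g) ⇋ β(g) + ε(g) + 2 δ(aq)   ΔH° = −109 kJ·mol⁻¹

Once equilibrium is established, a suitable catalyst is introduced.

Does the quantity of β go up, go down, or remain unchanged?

unchanged

A catalyst speeds both forward and reverse rates equally; it changes neither Q nor K — no shift from this change.
No net shift occurs, so the amount of β is unchanged.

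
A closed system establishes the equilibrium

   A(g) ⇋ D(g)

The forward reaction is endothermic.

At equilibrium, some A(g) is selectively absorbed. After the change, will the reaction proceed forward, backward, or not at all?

Removing A (g), a reactant, drives the reaction to the left.

left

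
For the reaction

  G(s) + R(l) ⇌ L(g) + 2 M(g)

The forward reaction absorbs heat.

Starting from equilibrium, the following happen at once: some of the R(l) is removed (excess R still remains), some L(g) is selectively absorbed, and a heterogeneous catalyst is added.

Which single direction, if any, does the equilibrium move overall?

right

R is a pure liquid; its activity is 1 regardless of amount, so Q is unaffected — no shift from this change.
Removing L (g), a product, drives the reaction to the right.
A catalyst speeds both forward and reverse rates equally; it changes neither Q nor K — no shift from this change.
Only the nonzero effect(s) matter; the net shift is to the right.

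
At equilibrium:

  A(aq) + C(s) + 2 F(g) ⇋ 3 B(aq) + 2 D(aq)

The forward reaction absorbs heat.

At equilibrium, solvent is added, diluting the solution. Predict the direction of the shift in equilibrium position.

Dilution lowers every aqueous concentration by the same factor. Δn_aq = 5 − 1 = +4, so the system shifts toward the side with more dissolved moles — to the right.

right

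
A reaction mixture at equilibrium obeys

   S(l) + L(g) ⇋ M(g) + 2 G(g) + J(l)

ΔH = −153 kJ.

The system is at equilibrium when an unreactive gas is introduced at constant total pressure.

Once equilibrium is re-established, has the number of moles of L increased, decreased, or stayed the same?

decreases

Adding inert gas at constant total pressure expands the volume and lowers every reacting partial pressure. With Δn_gas = 3 − 1 = +2, Q moves away from K toward the side with fewer gas moles, so the system shifts toward the side with more gas moles — to the right.
The net shift is to the right. L is a reactant, so its amount decreases.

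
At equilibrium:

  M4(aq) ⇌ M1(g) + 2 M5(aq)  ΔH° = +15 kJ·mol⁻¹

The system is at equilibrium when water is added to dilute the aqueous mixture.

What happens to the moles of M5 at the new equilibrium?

increases

Dilution lowers every aqueous concentration by the same factor. Δn_aq = 2 − 1 = +1, so the system shifts toward the side with more dissolved moles — to the right.
The net shift is to the right. M5 is a product, so its amount increases.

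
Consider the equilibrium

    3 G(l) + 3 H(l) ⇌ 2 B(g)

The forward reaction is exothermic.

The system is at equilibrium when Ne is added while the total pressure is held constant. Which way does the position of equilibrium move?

Adding inert gas at constant total pressure expands the volume and lowers every reacting partial pressure. With Δn_gas = 2 − 0 = +2, Q moves away from K toward the side with fewer gas moles, so the system shifts toward the side with more gas moles — to the right.

right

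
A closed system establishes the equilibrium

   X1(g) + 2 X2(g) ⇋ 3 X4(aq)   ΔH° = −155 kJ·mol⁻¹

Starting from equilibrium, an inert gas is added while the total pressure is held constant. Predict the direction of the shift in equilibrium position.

Adding inert gas at constant total pressure expands the volume and lowers every reacting partial pressure. With Δn_gas = 0 − 3 = -3, Q moves away from K toward the side with fewer gas moles, so the system shifts toward the side with more gas moles — to the left.

left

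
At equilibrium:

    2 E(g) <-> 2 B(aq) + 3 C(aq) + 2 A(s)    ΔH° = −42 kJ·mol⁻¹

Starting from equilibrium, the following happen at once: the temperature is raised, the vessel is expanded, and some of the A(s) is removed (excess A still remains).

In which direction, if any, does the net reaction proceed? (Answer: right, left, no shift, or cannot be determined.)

left

The forward reaction is exothermic. Raising T favours the endothermic direction — shift to the left.
Gas moles: reactants 2, products 0 (Δn_gas = -2). Expansion shifts the system toward the side with more moles of gas — to the left.
A is a pure solid; its activity is 1 regardless of amount, so Q is unaffected — no shift from this change.
Only the nonzero effect(s) matter; the net shift is to the left.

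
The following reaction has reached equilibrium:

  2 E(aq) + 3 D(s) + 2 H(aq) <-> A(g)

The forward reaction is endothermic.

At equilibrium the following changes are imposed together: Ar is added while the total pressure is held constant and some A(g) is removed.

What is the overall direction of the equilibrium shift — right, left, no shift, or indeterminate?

right

Adding inert gas at constant total pressure expands the volume and lowers every reacting partial pressure. With Δn_gas = 1 − 0 = +1, Q moves away from K toward the side with fewer gas moles, so the system shifts toward the side with more gas moles — to the right.
Removing A (g), a product, drives the reaction to the right.
All effects act in the same direction — net shift to the right.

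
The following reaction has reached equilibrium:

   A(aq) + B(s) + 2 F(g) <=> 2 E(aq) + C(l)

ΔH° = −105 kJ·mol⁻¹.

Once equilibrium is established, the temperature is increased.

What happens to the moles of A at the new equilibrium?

The forward reaction is exothermic. Raising T favours the endothermic direction — shift to the left.
The net shift is to the left. A is a reactant, so its amount increases.

increases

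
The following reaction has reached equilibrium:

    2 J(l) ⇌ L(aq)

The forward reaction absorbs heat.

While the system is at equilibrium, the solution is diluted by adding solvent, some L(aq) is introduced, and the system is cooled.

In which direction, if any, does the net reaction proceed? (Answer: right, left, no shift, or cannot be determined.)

cannot be determined

Dilution lowers every aqueous concentration by the same factor. Δn_aq = 1 − 0 = +1, so the system shifts toward the side with more dissolved moles — to the right.
Adding L (aq), a product, drives the reaction to the left.
The forward reaction is endothermic. Lowering T favours the exothermic direction — shift to the left.
The individual effects push in opposite directions; without quantitative information the net direction cannot be determined.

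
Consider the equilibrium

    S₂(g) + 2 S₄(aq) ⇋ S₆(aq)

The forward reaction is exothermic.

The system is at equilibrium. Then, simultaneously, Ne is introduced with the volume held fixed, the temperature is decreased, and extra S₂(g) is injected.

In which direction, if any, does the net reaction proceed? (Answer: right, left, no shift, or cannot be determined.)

right

At constant volume, adding an inert gas leaves every reacting species' partial pressure unchanged, so Q is unchanged — no shift from this change.
The forward reaction is exothermic. Lowering T favours the exothermic direction — shift to the right.
Adding S₂ (g), a reactant, drives the reaction to the right.
Only the nonzero effect(s) matter; the net shift is to the right.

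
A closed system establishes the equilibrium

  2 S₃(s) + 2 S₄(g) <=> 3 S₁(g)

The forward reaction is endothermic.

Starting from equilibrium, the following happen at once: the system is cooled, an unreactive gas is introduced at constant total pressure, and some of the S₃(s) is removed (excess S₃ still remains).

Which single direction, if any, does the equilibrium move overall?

cannot be determined

The forward reaction is endothermic. Lowering T favours the exothermic direction — shift to the left.
Adding inert gas at constant total pressure expands the volume and lowers every reacting partial pressure. With Δn_gas = 3 − 2 = +1, Q moves away from K toward the side with fewer gas moles, so the system shifts toward the side with more gas moles — to the right.
S₃ is a pure solid; its activity is 1 regardless of amount, so Q is unaffected — no shift from this change.
The individual effects push in opposite directions; without quantitative information the net direction cannot be determined.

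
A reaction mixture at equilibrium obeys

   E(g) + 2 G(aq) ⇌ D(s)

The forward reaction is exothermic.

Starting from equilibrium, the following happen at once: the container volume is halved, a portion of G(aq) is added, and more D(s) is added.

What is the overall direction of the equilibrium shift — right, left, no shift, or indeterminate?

right

Gas moles: reactants 1, products 0 (Δn_gas = -1). Compression shifts the system toward the side with fewer moles of gas — to the right.
Adding G (aq), a reactant, drives the reaction to the right.
D is a pure solid; its activity is 1 regardless of amount, so Q is unaffected — no shift from this change.
Only the nonzero effect(s) matter; the net shift is to the right.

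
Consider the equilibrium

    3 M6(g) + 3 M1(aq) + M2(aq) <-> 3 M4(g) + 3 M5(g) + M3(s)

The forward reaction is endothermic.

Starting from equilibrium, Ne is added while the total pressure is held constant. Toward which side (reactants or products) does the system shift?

Adding inert gas at constant total pressure expands the volume and lowers every reacting partial pressure. With Δn_gas = 6 − 3 = +3, Q moves away from K toward the side with fewer gas moles, so the system shifts toward the side with more gas moles — to the right.

right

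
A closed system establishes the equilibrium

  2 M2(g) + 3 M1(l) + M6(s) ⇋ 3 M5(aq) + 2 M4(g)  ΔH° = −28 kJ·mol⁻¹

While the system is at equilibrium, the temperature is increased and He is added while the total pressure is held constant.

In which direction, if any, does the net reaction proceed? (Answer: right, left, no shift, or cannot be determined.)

left

The forward reaction is exothermic. Raising T favours the endothermic direction — shift to the left.
Adding inert gas at constant total pressure expands the volume, scaling every reacting partial pressure by the same factor. Δn_gas = 2 − 2 = 0, so Q is unchanged — no shift.
Only the nonzero effect(s) matter; the net shift is to the left.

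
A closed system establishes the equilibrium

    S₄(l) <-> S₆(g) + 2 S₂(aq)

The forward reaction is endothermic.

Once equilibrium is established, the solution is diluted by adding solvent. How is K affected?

The equilibrium constant depends only on temperature. This perturbation may move the position of equilibrium, but since T is unchanged, K itself is unchanged.

unchanged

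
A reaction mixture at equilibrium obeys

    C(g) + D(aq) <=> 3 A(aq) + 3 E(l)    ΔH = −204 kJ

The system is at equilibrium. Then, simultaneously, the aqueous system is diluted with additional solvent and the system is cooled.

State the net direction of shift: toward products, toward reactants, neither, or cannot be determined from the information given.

Dilution lowers every aqueous concentration by the same factor. Δn_aq = 3 − 1 = +2, so the system shifts toward the side with more dissolved moles — to the right.
The forward reaction is exothermic. Lowering T favours the exothermic direction — shift to the right.
All effects act in the same direction — net shift to the right.

right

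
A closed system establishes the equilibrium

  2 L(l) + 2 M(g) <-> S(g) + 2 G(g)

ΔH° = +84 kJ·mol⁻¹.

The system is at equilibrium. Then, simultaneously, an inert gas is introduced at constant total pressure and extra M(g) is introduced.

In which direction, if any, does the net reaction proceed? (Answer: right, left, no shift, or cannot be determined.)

Adding inert gas at constant total pressure expands the volume and lowers every reacting partial pressure. With Δn_gas = 3 − 2 = +1, Q moves away from K toward the side with fewer gas moles, so the system shifts toward the side with more gas moles — to the right.
Adding M (g), a reactant, drives the reaction to the right.
All effects act in the same direction — net shift to the right.

right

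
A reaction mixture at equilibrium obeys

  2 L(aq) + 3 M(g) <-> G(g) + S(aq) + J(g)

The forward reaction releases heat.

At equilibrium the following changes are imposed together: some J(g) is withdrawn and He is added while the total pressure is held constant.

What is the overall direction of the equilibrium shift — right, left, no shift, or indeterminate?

cannot be determined

Removing J (g), a product, drives the reaction to the right.
Adding inert gas at constant total pressure expands the volume and lowers every reacting partial pressure. With Δn_gas = 2 − 3 = -1, Q moves away from K toward the side with fewer gas moles, so the system shifts toward the side with more gas moles — to the left.
The individual effects push in opposite directions; without quantitative information the net direction cannot be determined.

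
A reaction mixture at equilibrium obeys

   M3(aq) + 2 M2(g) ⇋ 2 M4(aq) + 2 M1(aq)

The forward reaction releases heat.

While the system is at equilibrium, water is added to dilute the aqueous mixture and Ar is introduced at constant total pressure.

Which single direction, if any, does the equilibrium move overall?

cannot be determined

Dilution lowers every aqueous concentration by the same factor. Δn_aq = 4 − 1 = +3, so the system shifts toward the side with more dissolved moles — to the right.
Adding inert gas at constant total pressure expands the volume and lowers every reacting partial pressure. With Δn_gas = 0 − 2 = -2, Q moves away from K toward the side with fewer gas moles, so the system shifts toward the side with more gas moles — to the left.
The individual effects push in opposite directions; without quantitative information the net direction cannot be determined.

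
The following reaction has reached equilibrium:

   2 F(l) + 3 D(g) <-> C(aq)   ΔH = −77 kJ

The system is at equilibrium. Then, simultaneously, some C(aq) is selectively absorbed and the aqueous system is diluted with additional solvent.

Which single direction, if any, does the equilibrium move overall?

Removing C (aq), a product, drives the reaction to the right.
Dilution lowers every aqueous concentration by the same factor. Δn_aq = 1 − 0 = +1, so the system shifts toward the side with more dissolved moles — to the right.
All effects act in the same direction — net shift to the right.

right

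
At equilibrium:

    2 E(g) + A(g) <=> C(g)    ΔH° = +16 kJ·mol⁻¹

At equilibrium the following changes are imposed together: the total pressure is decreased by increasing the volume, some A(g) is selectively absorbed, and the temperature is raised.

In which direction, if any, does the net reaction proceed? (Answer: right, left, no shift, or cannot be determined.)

Gas moles: reactants 3, products 1 (Δn_gas = -2). Expansion shifts the system toward the side with more moles of gas — to the left.
Removing A (g), a reactant, drives the reaction to the left.
The forward reaction is endothermic. Raising T favours the endothermic direction — shift to the right.
The individual effects push in opposite directions; without quantitative information the net direction cannot be determined.

cannot be determined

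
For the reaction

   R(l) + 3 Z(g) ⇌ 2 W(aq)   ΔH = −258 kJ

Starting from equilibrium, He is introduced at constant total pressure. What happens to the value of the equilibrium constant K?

unchanged

The equilibrium constant depends only on temperature. This perturbation may move the position of equilibrium, but since T is unchanged, K itself is unchanged.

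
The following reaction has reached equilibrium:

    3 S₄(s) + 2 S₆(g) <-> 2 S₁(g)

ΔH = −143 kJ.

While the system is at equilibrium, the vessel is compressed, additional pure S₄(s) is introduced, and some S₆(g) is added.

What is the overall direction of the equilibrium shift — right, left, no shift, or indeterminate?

Gas moles: reactants 2, products 2. Δn_gas = 0, so a volume change leaves Q equal to K — no shift from this change.
S₄ is a pure solid; its activity is 1 regardless of amount, so Q is unaffected — no shift from this change.
Adding S₆ (g), a reactant, drives the reaction to the right.
Only the nonzero effect(s) matter; the net shift is to the right.

right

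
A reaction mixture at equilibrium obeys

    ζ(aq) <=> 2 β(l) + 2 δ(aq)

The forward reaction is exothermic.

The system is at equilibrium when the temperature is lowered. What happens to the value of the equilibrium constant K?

K depends on temperature via the van 't Hoff relation. The forward reaction is exothermic, so lowering T increases K.

increases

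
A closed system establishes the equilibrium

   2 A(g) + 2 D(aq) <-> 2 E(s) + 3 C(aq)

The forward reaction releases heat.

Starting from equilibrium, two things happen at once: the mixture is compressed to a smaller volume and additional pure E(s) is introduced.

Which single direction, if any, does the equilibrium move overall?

right

Gas moles: reactants 2, products 0 (Δn_gas = -2). Compression shifts the system toward the side with fewer moles of gas — to the right.
E is a pure solid; its activity is 1 regardless of amount, so Q is unaffected — no shift from this change.
Only the nonzero effect(s) matter; the net shift is to the right.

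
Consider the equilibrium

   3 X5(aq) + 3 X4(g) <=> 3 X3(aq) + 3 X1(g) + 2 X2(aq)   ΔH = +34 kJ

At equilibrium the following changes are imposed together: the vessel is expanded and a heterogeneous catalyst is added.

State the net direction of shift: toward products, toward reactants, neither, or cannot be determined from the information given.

Gas moles: reactants 3, products 3. Δn_gas = 0, so a volume change leaves Q equal to K — no shift from this change.
A catalyst speeds both forward and reverse rates equally; it changes neither Q nor K — no shift from this change.
None of the changes alters Q relative to K, so there is no net shift.

no shift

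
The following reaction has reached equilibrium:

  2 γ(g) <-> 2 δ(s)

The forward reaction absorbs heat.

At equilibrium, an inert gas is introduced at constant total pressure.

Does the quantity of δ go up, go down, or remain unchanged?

decreases

Adding inert gas at constant total pressure expands the volume and lowers every reacting partial pressure. With Δn_gas = 0 − 2 = -2, Q moves away from K toward the side with fewer gas moles, so the system shifts toward the side with more gas moles — to the left.
The net shift is to the left. δ is a product, so its amount decreases.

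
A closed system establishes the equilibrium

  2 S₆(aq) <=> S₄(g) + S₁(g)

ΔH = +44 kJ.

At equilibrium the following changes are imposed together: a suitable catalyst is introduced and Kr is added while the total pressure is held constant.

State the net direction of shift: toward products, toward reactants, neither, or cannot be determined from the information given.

right

A catalyst speeds both forward and reverse rates equally; it changes neither Q nor K — no shift from this change.
Adding inert gas at constant total pressure expands the volume and lowers every reacting partial pressure. With Δn_gas = 2 − 0 = +2, Q moves away from K toward the side with fewer gas moles, so the system shifts toward the side with more gas moles — to the right.
Only the nonzero effect(s) matter; the net shift is to the right.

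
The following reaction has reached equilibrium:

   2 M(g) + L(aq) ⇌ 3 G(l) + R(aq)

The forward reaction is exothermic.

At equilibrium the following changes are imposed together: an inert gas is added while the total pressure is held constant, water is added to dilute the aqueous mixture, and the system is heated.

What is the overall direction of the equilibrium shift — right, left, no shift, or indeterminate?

Adding inert gas at constant total pressure expands the volume and lowers every reacting partial pressure. With Δn_gas = 0 − 2 = -2, Q moves away from K toward the side with fewer gas moles, so the system shifts toward the side with more gas moles — to the left.
Dilution scales every aqueous concentration by the same factor. Δn_aq = 1 − 1 = 0, so Q is unchanged — no shift.
The forward reaction is exothermic. Raising T favours the endothermic direction — shift to the left.
Only the nonzero effect(s) matter; the net shift is to the left.

left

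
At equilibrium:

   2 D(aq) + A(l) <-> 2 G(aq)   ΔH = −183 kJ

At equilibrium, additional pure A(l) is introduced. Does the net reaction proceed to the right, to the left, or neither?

no shift

A is a pure liquid; its activity is 1 regardless of amount, so Q is unaffected — no shift from this change.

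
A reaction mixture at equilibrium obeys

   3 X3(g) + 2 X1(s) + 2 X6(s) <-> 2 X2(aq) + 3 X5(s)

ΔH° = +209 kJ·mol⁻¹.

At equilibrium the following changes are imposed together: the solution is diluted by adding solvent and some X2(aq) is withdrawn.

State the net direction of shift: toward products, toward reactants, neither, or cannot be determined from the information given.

Dilution lowers every aqueous concentration by the same factor. Δn_aq = 2 − 0 = +2, so the system shifts toward the side with more dissolved moles — to the right.
Removing X2 (aq), a product, drives the reaction to the right.
All effects act in the same direction — net shift to the right.

right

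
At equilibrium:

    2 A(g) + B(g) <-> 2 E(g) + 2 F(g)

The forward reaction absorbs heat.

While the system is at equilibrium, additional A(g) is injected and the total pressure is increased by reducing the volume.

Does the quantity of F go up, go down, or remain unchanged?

Adding A (g), a reactant, drives the reaction to the right.
Gas moles: reactants 3, products 4 (Δn_gas = +1). Compression shifts the system toward the side with fewer moles of gas — to the left.
The two effects oppose each other, so the net shift — and hence the change in F — cannot be determined from the given information.

cannot be determined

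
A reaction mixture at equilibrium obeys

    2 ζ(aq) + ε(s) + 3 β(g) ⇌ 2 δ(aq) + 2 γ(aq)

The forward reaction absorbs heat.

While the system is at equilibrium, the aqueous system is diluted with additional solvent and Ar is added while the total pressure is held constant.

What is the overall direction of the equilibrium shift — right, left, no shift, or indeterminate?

cannot be determined

Dilution lowers every aqueous concentration by the same factor. Δn_aq = 4 − 2 = +2, so the system shifts toward the side with more dissolved moles — to the right.
Adding inert gas at constant total pressure expands the volume and lowers every reacting partial pressure. With Δn_gas = 0 − 3 = -3, Q moves away from K toward the side with fewer gas moles, so the system shifts toward the side with more gas moles — to the left.
The individual effects push in opposite directions; without quantitative information the net direction cannot be determined.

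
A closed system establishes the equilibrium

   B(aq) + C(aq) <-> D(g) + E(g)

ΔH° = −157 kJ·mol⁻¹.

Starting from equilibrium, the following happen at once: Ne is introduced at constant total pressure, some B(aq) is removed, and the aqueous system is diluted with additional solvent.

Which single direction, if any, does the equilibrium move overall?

Adding inert gas at constant total pressure expands the volume and lowers every reacting partial pressure. With Δn_gas = 2 − 0 = +2, Q moves away from K toward the side with fewer gas moles, so the system shifts toward the side with more gas moles — to the right.
Removing B (aq), a reactant, drives the reaction to the left.
Dilution lowers every aqueous concentration by the same factor. Δn_aq = 0 − 2 = -2, so the system shifts toward the side with more dissolved moles — to the left.
The individual effects push in opposite directions; without quantitative information the net direction cannot be determined.

cannot be determined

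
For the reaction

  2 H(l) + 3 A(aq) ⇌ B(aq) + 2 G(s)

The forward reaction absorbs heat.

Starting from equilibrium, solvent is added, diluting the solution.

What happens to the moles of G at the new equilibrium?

Dilution lowers every aqueous concentration by the same factor. Δn_aq = 1 − 3 = -2, so the system shifts toward the side with more dissolved moles — to the left.
The net shift is to the left. G is a product, so its amount decreases.

decreases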